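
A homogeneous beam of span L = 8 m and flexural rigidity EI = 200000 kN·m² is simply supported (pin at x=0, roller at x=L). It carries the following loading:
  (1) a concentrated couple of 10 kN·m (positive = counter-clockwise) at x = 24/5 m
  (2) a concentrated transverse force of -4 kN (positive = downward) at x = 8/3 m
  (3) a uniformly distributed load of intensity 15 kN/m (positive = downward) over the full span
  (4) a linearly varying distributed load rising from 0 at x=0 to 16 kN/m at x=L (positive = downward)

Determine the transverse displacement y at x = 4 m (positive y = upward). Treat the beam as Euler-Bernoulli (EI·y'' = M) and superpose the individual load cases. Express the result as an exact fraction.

y(4) = -60989/10125000 m

Load 1 — applied couple M₀=10 kN·m at a=24/5 m (b=L-a=16/5):
  y_1 = (M₀x³/(6L)+C₁x)/EI  [x≤a] with C₁=M₀(3b²-L²)/(6L)=-104/15 = (10·4³/(6·8)+(-104/15)·4)/200000 = -9/125000 m
Load 2 — point force P=-4 kN at a=8/3 m (b=L-a=16/3):
  y_2 = -Pa(L-x)(2Lx-a²-x²)/(6LEI)  [x>a] = -(-4)·(8/3)·(8-4)·(2·8·4-(8/3)²-4²)/(6·8·200000) = 46/253125 m
Load 3 — uniform load w=15 kN/m over full span:
  y_3 = -wx(L³-2Lx²+x³)/(24EI) = -15·4·(8³-2·8·4²+4³)/(24·200000) = -1/250 m
Load 4 — triangular load w₀=16 kN/m (0→w₀ over full span):
  y_4 = -w₀x(7L⁴-10L²x²+3x⁴)/(360LEI) = -16·4·(7·8⁴-10·8²·4²+3·4⁴)/(360·8·200000) = -4/1875 m
Superposition: y = Σ y_i = -60989/10125000 m ≈ -0.006024 m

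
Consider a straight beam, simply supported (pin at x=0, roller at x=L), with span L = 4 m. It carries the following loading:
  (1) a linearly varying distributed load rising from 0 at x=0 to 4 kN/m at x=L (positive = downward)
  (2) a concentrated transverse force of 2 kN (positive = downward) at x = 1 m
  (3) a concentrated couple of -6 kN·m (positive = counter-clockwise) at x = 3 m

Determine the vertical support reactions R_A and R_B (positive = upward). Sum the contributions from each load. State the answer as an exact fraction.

R_A = 8/3 kN, R_B = 22/3 kN

Load 1 — triangular load w₀=4 kN/m (0→w₀ over full span):
  R_A = w₀L/6 = 4·4/6 = 8/3 kN
  R_B = w₀L/3 = 4·4/3 = 16/3 kN
Load 2 — point force P=2 kN at a=1 m (b=L-a=3):
  R_A = Pb/L = 2·3/4 = 3/2 kN
  R_B = Pa/L = 2·1/4 = 1/2 kN
Load 3 — applied couple M₀=-6 kN·m at a=3 m (b=L-a=1):
  R_A = M₀/L = (-6)/4 = -3/2 kN
  R_B = -M₀/L = -(-6)/4 = 3/2 kN
Superposition: R_A = 8/3 kN, R_B = 22/3 kN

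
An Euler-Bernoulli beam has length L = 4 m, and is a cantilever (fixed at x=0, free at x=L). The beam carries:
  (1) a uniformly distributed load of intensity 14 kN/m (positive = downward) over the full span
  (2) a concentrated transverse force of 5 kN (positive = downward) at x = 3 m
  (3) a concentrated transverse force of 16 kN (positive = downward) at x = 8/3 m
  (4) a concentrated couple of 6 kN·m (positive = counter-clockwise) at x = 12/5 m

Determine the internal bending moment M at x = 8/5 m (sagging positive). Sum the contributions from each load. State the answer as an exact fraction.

M(8/5) = -4379/75 kN·m

Load 1 — uniform load w=14 kN/m over full span:
  M_1 = -w(L-x)²/2 = -14·(4-(8/5))²/2 = -1008/25 kN·m
Load 2 — point force P=5 kN at a=3 m (b=L-a=1):
  M_2 = -P(a-x)  [x≤a] = -5·(3-(8/5)) = -7 kN·m
Load 3 — point force P=16 kN at a=8/3 m (b=L-a=4/3):
  M_3 = -P(a-x)  [x≤a] = -16·((8/3)-(8/5)) = -256/15 kN·m
Load 4 — applied couple M₀=6 kN·m at a=12/5 m (b=L-a=8/5):
  M_4 = M₀  [x≤a] = 6 = 6 kN·m
Superposition: M = Σ M_i = -4379/75 kN·m ≈ -58.386667 kN·m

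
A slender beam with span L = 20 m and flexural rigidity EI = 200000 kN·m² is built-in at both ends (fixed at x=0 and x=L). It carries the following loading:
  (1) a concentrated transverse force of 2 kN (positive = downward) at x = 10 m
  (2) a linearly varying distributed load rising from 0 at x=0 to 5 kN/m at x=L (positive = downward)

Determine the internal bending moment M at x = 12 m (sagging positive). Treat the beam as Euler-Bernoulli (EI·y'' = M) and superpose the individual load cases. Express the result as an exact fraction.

M(12) = 133/3 kN·m

Load 1 — point force P=2 kN at a=10 m (b=L-a=10):
  M_1 = Pa²(a+3b)(L-x)/L³ - Pa²b/L²  [x>a] = 2·10²·(10+3·10)·(20-12)/20³ - 2·10²·10/20² = 3 kN·m
Load 2 — triangular load w₀=5 kN/m (0→w₀ over full span):
  M_2 = 3w₀Lx/20 - w₀L²/30 - w₀x³/(6L) = 3·5·20·12/20 - 5·20²/30 - 5·12³/(6·20) = 124/3 kN·m
Superposition: M = Σ M_i = 133/3 kN·m ≈ 44.333333 kN·m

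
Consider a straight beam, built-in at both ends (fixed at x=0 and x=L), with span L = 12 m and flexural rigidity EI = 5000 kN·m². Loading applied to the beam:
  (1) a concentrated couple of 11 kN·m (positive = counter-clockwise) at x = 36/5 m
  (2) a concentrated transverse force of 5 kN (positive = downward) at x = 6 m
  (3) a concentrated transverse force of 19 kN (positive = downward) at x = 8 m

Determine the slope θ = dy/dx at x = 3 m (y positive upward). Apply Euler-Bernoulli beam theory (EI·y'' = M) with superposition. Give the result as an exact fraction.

Load 1 — applied couple M₀=11 kN·m at a=36/5 m (b=L-a=24/5):
  θ_1 = (R_Ax²/2 - M_Ax)/EI  [x≤a] with R_A=33/25, M_A=88/25 = ((33/25)·3²/2 - (88/25)·3)/5000 = -231/250000 rad
Load 2 — point force P=5 kN at a=6 m (b=L-a=6):
  θ_2 = -Pb²x(2aL-(3a+b)x)/(2L³EI)  [x≤a] = -5·6²·3·(2·6·12-(3·6+6)·3)/(2·12³·5000) = -9/4000 rad
Load 3 — point force P=19 kN at a=8 m (b=L-a=4):
  θ_3 = -Pb²x(2aL-(3a+b)x)/(2L³EI)  [x≤a] = -19·4²·3·(2·8·12-(3·8+4)·3)/(2·12³·5000) = -57/10000 rad
Superposition: θ = Σ θ_i = -4437/500000 rad ≈ -0.008874 rad

θ(3) = -4437/500000 rad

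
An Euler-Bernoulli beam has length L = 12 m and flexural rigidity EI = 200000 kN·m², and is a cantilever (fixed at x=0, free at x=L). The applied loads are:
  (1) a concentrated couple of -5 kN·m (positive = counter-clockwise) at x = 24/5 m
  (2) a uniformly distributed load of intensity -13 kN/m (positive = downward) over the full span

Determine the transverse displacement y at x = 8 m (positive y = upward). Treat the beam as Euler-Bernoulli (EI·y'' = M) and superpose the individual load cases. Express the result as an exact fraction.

Load 1 — applied couple M₀=-5 kN·m at a=24/5 m (b=L-a=36/5):
  y_1 = M₀a(2x-a)/(2EI)  [x>a] = (-5)·(24/5)·(2·8-(24/5))/(2·200000) = -21/31250 m
Load 2 — uniform load w=-13 kN/m over full span:
  y_2 = -wx²(x²-4Lx+6L²)/(24EI) = -(-13)·8²·(8²-4·12·8+6·12²)/(24·200000) = 884/9375 m
Superposition: y = Σ y_i = 8777/93750 m ≈ 0.093621 m

y(8) = 8777/93750 m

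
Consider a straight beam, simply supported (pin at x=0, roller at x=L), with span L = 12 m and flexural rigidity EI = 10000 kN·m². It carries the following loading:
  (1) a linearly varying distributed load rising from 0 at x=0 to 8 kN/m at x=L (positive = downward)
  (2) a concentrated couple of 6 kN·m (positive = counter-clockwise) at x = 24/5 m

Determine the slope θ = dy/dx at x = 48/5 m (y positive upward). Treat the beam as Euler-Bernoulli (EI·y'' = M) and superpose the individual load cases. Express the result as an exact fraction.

θ(48/5) = 17793/781250 rad

Load 1 — triangular load w₀=8 kN/m (0→w₀ over full span):
  θ_1 = -w₀(7L⁴-30L²x²+15x⁴)/(360LEI) = -8·(7·12⁴-30·12²·(48/5)²+15·(48/5)⁴)/(360·12·10000) = 9084/390625 rad
Load 2 — applied couple M₀=6 kN·m at a=24/5 m (b=L-a=36/5):
  θ_2 = (M₀x²/(2L)-M₀(x-a)+C₁)/EI  [x>a] with C₁=M₀(3b²-L²)/(6L)=24/25 = (6·(48/5)²/(2·12)-6·((48/5)-(24/5))+(24/25))/10000 = -3/6250 rad
Superposition: θ = Σ θ_i = 17793/781250 rad ≈ 0.022775 rad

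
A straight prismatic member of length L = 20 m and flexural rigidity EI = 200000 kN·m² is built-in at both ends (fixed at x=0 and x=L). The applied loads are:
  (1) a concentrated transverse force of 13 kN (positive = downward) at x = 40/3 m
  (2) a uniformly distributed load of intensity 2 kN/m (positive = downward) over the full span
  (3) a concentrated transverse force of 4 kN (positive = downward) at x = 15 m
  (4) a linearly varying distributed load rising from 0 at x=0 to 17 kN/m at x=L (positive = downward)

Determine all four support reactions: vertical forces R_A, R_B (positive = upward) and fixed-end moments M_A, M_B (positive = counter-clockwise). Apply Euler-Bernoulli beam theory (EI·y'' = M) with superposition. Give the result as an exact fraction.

Load 1 — point force P=13 kN at a=40/3 m (b=L-a=20/3):
  R_A = Pb²(3a+b)/L³ = 13·(20/3)²·(3·(40/3)+(20/3))/20³ = 91/27 kN
  M_A = Pab²/L² = 13·(40/3)·(20/3)²/20² = 520/27 kN·m
  R_B = Pa²(a+3b)/L³ = 13·(40/3)²·((40/3)+3·(20/3))/20³ = 260/27 kN
  M_B = -Pa²b/L² = -13·(40/3)²·(20/3)/20² = -1040/27 kN·m
Load 2 — uniform load w=2 kN/m over full span:
  R_A = wL/2 = 2·20/2 = 20 kN
  M_A = wL²/12 = 2·20²/12 = 200/3 kN·m
  R_B = wL/2 = 2·20/2 = 20 kN
  M_B = -wL²/12 = -2·20²/12 = -200/3 kN·m
Load 3 — point force P=4 kN at a=15 m (b=L-a=5):
  R_A = Pb²(3a+b)/L³ = 4·5²·(3·15+5)/20³ = 5/8 kN
  M_A = Pab²/L² = 4·15·5²/20² = 15/4 kN·m
  R_B = Pa²(a+3b)/L³ = 4·15²·(15+3·5)/20³ = 27/8 kN
  M_B = -Pa²b/L² = -4·15²·5/20² = -45/4 kN·m
Load 4 — triangular load w₀=17 kN/m (0→w₀ over full span):
  R_A = 3w₀L/20 = 3·17·20/20 = 51 kN
  M_A = w₀L²/30 = 17·20²/30 = 680/3 kN·m
  R_B = 7w₀L/20 = 7·17·20/20 = 119 kN
  M_B = -w₀L²/20 = -17·20²/20 = -340 kN·m
Superposition: R_A = 16199/216 kN, M_A = 34165/108 kN·m, R_B = 32833/216 kN, M_B = -49295/108 kN·m

R_A = 16199/216 kN, M_A = 34165/108 kN·m, R_B = 32833/216 kN, M_B = -49295/108 kN·m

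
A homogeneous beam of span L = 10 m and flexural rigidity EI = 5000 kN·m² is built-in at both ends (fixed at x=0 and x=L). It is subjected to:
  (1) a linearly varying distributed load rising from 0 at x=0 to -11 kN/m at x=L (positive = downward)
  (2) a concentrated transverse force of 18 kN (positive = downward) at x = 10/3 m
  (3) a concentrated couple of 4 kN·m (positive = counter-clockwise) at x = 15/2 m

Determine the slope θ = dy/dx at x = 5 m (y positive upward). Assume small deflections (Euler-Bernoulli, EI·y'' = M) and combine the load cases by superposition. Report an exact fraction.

Load 1 — triangular load w₀=-11 kN/m (0→w₀ over full span):
  θ_1 = -w₀(2x(L-x)(L-2x)(x+2L)+x²(L-x)²)/(120LEI) = -(-11)·(2·5·(10-5)·(10-2·5)·(5+2·10)+5²·(10-5)²)/(120·10·5000) = 11/9600 rad
Load 2 — point force P=18 kN at a=10/3 m (b=L-a=20/3):
  θ_2 = Pa²(L-x)(2bL-(3b+a)(L-x))/(2L³EI)  [x>a] = 18·(10/3)²·(10-5)·(2·(20/3)·10-(3·(20/3)+(10/3))·(10-5))/(2·10³·5000) = 1/600 rad
Load 3 — applied couple M₀=4 kN·m at a=15/2 m (b=L-a=5/2):
  θ_3 = (R_Ax²/2 - M_Ax)/EI  [x≤a] with R_A=9/20, M_A=5/4 = ((9/20)·5²/2 - (5/4)·5)/5000 = -1/8000 rad
Superposition: θ = Σ θ_i = 43/16000 rad ≈ 0.002687 rad

θ(5) = 43/16000 rad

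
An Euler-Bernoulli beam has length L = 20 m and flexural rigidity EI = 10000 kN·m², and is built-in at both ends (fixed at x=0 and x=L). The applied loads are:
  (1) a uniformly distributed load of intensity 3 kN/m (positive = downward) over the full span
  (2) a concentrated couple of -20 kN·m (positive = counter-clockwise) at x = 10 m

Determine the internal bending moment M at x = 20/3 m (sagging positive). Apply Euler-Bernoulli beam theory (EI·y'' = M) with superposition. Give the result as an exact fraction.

Load 1 — uniform load w=3 kN/m over full span:
  M_1 = wLx/2 - wL²/12 - wx²/2 = 3·20·(20/3)/2 - 3·20²/12 - 3·(20/3)²/2 = 100/3 kN·m
Load 2 — applied couple M₀=-20 kN·m at a=10 m (b=L-a=10):
  M_2 = R_Ax - M_A  [x≤a] with R_A=-3/2, M_A=-5 = (-3/2)·(20/3) - (-5) = -5 kN·m
Superposition: M = Σ M_i = 85/3 kN·m ≈ 28.333333 kN·m

M(20/3) = 85/3 kN·m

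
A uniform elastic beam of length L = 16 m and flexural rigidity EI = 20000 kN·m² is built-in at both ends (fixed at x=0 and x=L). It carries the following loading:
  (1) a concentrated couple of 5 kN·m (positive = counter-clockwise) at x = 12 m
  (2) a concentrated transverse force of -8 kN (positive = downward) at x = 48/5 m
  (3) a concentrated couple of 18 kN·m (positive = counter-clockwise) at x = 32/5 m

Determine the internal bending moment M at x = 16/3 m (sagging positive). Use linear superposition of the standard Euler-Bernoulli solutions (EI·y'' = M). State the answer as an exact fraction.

M(16/3) = 24371/6000 kN·m

Load 1 — applied couple M₀=5 kN·m at a=12 m (b=L-a=4):
  M_1 = R_Ax - M_A  [x≤a] with R_A=45/128, M_A=25/16 = (45/128)·(16/3) - (25/16) = 5/16 kN·m
Load 2 — point force P=-8 kN at a=48/5 m (b=L-a=32/5):
  M_2 = Pb²(3a+b)x/L³ - Pab²/L²  [x≤a] = (-8)·(32/5)²·(3·(48/5)+(32/5))·(16/3)/16³ - (-8)·(48/5)·(32/5)²/16² = -1024/375 kN·m
Load 3 — applied couple M₀=18 kN·m at a=32/5 m (b=L-a=48/5):
  M_3 = R_Ax - M_A  [x≤a] with R_A=81/50, M_A=54/25 = (81/50)·(16/3) - (54/25) = 162/25 kN·m
Superposition: M = Σ M_i = 24371/6000 kN·m ≈ 4.061833 kN·m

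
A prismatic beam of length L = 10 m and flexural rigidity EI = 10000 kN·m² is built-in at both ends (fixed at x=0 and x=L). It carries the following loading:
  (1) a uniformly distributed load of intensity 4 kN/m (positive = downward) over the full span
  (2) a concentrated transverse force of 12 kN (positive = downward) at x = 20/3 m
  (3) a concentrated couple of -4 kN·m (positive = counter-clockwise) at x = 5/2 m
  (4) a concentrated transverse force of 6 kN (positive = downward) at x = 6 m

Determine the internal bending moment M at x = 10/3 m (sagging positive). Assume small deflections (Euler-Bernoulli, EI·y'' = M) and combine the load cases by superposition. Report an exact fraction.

M(10/3) = 42181/2700 kN·m

Load 1 — uniform load w=4 kN/m over full span:
  M_1 = wLx/2 - wL²/12 - wx²/2 = 4·10·(10/3)/2 - 4·10²/12 - 4·(10/3)²/2 = 100/9 kN·m
Load 2 — point force P=12 kN at a=20/3 m (b=L-a=10/3):
  M_2 = Pb²(3a+b)x/L³ - Pab²/L²  [x≤a] = 12·(10/3)²·(3·(20/3)+(10/3))·(10/3)/10³ - 12·(20/3)·(10/3)²/10² = 40/27 kN·m
Load 3 — applied couple M₀=-4 kN·m at a=5/2 m (b=L-a=15/2):
  M_3 = R_Ax - M_A - M₀  [x>a] with R_A=-9/20, M_A=3/4 = (-9/20)·(10/3) - (3/4) - (-4) = 7/4 kN·m
Load 4 — point force P=6 kN at a=6 m (b=L-a=4):
  M_4 = Pb²(3a+b)x/L³ - Pab²/L²  [x≤a] = 6·4²·(3·6+4)·(10/3)/10³ - 6·6·4²/10² = 32/25 kN·m
Superposition: M = Σ M_i = 42181/2700 kN·m ≈ 15.622593 kN·m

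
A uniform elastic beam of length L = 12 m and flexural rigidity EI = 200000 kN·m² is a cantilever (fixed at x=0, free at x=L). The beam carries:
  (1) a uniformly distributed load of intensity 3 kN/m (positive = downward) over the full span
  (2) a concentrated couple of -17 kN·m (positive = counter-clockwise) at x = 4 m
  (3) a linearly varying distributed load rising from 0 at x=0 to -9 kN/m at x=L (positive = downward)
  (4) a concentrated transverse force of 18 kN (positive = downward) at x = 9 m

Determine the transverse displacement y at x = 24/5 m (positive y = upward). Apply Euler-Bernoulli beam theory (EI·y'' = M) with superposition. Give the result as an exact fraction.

y(24/5) = 744629/390625000 m

Load 1 — uniform load w=3 kN/m over full span:
  y_1 = -wx²(x²-4Lx+6L²)/(24EI) = -3·(24/5)²·((24/5)²-4·12·(24/5)+6·12²)/(24·200000) = -18468/1953125 m
Load 2 — applied couple M₀=-17 kN·m at a=4 m (b=L-a=8):
  y_2 = M₀a(2x-a)/(2EI)  [x>a] = (-17)·4·(2·(24/5)-4)/(2·200000) = -119/125000 m
Load 3 — triangular load w₀=-9 kN/m (0→w₀ over full span):
  y_3 = (w₀Lx³/12-w₀L²x²/6-w₀x⁵/(120L))/EI = ((-9)·12·(24/5)³/12-(-9)·12²·(24/5)²/6-(-9)·(24/5)⁵/(120·12))/200000 = 975888/48828125 m
Load 4 — point force P=18 kN at a=9 m (b=L-a=3):
  y_4 = -Px²(3a-x)/(6EI)  [x≤a] = -18·(24/5)²·(3·9-(24/5))/(6·200000) = -2997/390625 m
Superposition: y = Σ y_i = 744629/390625000 m ≈ 0.001906 m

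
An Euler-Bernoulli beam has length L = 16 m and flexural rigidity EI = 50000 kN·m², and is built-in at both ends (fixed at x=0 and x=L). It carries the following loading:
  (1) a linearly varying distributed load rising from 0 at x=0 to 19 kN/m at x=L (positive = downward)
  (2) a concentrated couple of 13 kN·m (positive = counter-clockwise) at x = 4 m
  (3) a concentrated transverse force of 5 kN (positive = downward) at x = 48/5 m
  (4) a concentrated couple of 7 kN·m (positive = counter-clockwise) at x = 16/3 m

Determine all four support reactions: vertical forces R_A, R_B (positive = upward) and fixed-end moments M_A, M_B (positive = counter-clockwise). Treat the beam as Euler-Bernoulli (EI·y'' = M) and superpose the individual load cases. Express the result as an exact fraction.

Load 1 — triangular load w₀=19 kN/m (0→w₀ over full span):
  R_A = 3w₀L/20 = 3·19·16/20 = 228/5 kN
  M_A = w₀L²/30 = 19·16²/30 = 2432/15 kN·m
  R_B = 7w₀L/20 = 7·19·16/20 = 532/5 kN
  M_B = -w₀L²/20 = -19·16²/20 = -1216/5 kN·m
Load 2 — applied couple M₀=13 kN·m at a=4 m (b=L-a=12):
  R_A = 6M₀ab/L³ = 6·13·4·12/16³ = 117/128 kN
  M_A = M₀b(2a-b)/L² = 13·12·(2·4-12)/16² = -39/16 kN·m
  R_B = -6M₀ab/L³ = -6·13·4·12/16³ = -117/128 kN
  M_B = M₀a(2b-a)/L² = 13·4·(2·12-4)/16² = 65/16 kN·m
Load 3 — point force P=5 kN at a=48/5 m (b=L-a=32/5):
  R_A = Pb²(3a+b)/L³ = 5·(32/5)²·(3·(48/5)+(32/5))/16³ = 44/25 kN
  M_A = Pab²/L² = 5·(48/5)·(32/5)²/16² = 192/25 kN·m
  R_B = Pa²(a+3b)/L³ = 5·(48/5)²·((48/5)+3·(32/5))/16³ = 81/25 kN
  M_B = -Pa²b/L² = -5·(48/5)²·(32/5)/16² = -288/25 kN·m
Load 4 — applied couple M₀=7 kN·m at a=16/3 m (b=L-a=32/3):
  R_A = 6M₀ab/L³ = 6·7·(16/3)·(32/3)/16³ = 7/12 kN
  M_A = M₀b(2a-b)/L² = 7·(32/3)·(2·(16/3)-(32/3))/16² = 0 kN·m
  R_B = -6M₀ab/L³ = -6·7·(16/3)·(32/3)/16³ = -7/12 kN
  M_B = M₀a(2b-a)/L² = 7·(16/3)·(2·(32/3)-(16/3))/16² = 7/3 kN·m
Superposition: R_A = 469031/9600 kN, M_A = 200851/1200 kN·m, R_B = 1038169/9600 kN, M_B = -297989/1200 kN·m

R_A = 469031/9600 kN, M_A = 200851/1200 kN·m, R_B = 1038169/9600 kN, M_B = -297989/1200 kN·m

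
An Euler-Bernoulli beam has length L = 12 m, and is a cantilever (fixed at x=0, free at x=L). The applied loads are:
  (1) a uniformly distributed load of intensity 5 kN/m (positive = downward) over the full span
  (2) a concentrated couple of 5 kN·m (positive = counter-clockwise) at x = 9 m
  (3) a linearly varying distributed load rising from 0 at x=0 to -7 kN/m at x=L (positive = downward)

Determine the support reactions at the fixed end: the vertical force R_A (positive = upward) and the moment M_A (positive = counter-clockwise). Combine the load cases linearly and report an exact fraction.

R_A = 18 kN, M_A = 19 kN·m

Load 1 — uniform load w=5 kN/m over full span:
  R_A = wL = 5·12 = 60 kN
  M_A = wL²/2 = 5·12²/2 = 360 kN·m
Load 2 — applied couple M₀=5 kN·m at a=9 m (b=L-a=3):
  R_A = 0 kN
  M_A = -M₀ = -5 kN·m
Load 3 — triangular load w₀=-7 kN/m (0→w₀ over full span):
  R_A = w₀L/2 = (-7)·12/2 = -42 kN
  M_A = w₀L²/3 = (-7)·12²/3 = -336 kN·m
Superposition: R_A = 18 kN, M_A = 19 kN·m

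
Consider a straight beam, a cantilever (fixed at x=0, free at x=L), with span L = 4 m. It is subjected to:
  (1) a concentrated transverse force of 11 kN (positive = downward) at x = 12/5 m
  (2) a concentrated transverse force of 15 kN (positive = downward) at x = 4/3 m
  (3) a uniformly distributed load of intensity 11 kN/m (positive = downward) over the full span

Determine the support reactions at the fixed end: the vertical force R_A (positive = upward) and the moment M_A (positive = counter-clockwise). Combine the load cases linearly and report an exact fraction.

R_A = 70 kN, M_A = 672/5 kN·m

Load 1 — point force P=11 kN at a=12/5 m (b=L-a=8/5):
  R_A = P = 11 kN
  M_A = Pa = 11·(12/5) = 132/5 kN·m
Load 2 — point force P=15 kN at a=4/3 m (b=L-a=8/3):
  R_A = P = 15 kN
  M_A = Pa = 15·(4/3) = 20 kN·m
Load 3 — uniform load w=11 kN/m over full span:
  R_A = wL = 11·4 = 44 kN
  M_A = wL²/2 = 11·4²/2 = 88 kN·m
Superposition: R_A = 70 kN, M_A = 672/5 kN·m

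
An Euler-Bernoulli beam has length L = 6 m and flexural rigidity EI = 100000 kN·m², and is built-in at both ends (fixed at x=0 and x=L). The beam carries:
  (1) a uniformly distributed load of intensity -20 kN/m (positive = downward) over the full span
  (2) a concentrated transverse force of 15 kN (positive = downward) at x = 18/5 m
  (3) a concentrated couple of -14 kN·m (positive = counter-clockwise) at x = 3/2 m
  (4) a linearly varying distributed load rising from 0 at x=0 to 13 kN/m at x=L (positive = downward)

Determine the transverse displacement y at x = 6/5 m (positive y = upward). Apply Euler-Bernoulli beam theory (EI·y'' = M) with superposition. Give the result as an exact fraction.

y(6/5) = 774657/6250000000 m

Load 1 — uniform load w=-20 kN/m over full span:
  y_1 = -wx²(L-x)²/(24EI) = -(-20)·(6/5)²·(6-(6/5))²/(24·100000) = 108/390625 m
Load 2 — point force P=15 kN at a=18/5 m (b=L-a=12/5):
  y_2 = -Pb²x²(3aL-(3a+b)x)/(6L³EI)  [x≤a] = -15·(12/5)²·(6/5)²·(3·(18/5)·6-(3·(18/5)+(12/5))·(6/5))/(6·6³·100000) = -459/9765625 m
Load 3 — applied couple M₀=-14 kN·m at a=3/2 m (b=L-a=9/2):
  y_3 = (R_Ax³/6 - M_Ax²/2)/EI  [x≤a] with R_A=-21/8, M_A=21/8 = ((-21/8)·(6/5)³/6 - (21/8)·(6/5)²/2)/100000 = -1323/50000000 m
Load 4 — triangular load w₀=13 kN/m (0→w₀ over full span):
  y_4 = -w₀x²(L-x)²(x+2L)/(120LEI) = -13·(6/5)²·(6-(6/5))²·((6/5)+2·6)/(120·6·100000) = -3861/48828125 m
Superposition: y = Σ y_i = 774657/6250000000 m ≈ 0.000124 m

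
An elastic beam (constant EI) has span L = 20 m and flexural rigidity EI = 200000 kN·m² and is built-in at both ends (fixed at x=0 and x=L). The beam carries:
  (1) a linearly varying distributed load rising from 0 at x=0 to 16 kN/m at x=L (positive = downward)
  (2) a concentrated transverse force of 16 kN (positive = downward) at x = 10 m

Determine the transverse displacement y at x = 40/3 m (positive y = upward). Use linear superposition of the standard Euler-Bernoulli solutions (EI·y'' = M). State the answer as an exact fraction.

y(40/3) = -301/18225 m

Load 1 — triangular load w₀=16 kN/m (0→w₀ over full span):
  y_1 = -w₀x²(L-x)²(x+2L)/(120LEI) = -16·(40/3)²·(20-(40/3))²·((40/3)+2·20)/(120·20·200000) = -256/18225 m
Load 2 — point force P=16 kN at a=10 m (b=L-a=10):
  y_2 = -Pa²(L-x)²(3bL-(3b+a)(L-x))/(6L³EI)  [x>a] = -16·10²·(20-(40/3))²·(3·10·20-(3·10+10)·(20-(40/3)))/(6·20³·200000) = -1/405 m
Superposition: y = Σ y_i = -301/18225 m ≈ -0.016516 m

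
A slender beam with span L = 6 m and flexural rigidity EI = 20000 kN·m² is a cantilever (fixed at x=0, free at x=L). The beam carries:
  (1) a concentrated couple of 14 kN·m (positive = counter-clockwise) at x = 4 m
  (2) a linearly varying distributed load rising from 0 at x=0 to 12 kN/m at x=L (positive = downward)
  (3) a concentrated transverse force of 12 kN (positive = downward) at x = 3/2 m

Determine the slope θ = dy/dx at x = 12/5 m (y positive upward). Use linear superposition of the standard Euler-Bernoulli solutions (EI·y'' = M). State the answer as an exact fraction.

Load 1 — applied couple M₀=14 kN·m at a=4 m (b=L-a=2):
  θ_1 = M₀x/EI  [x≤a] = 14·(12/5)/20000 = 21/12500 rad
Load 2 — triangular load w₀=12 kN/m (0→w₀ over full span):
  θ_2 = (w₀Lx²/4-w₀L²x/3-w₀x⁴/(24L))/EI = (12·6·(12/5)²/4-12·6²·(12/5)/3-12·(12/5)⁴/(24·6))/20000 = -4779/390625 rad
Load 3 — point force P=12 kN at a=3/2 m (b=L-a=9/2):
  θ_3 = -Pa²/(2EI)  [x>a] = -12·(3/2)²/(2·20000) = -27/40000 rad
Superposition: θ = Σ θ_i = -280731/25000000 rad ≈ -0.011229 rad

θ(12/5) = -280731/25000000 rad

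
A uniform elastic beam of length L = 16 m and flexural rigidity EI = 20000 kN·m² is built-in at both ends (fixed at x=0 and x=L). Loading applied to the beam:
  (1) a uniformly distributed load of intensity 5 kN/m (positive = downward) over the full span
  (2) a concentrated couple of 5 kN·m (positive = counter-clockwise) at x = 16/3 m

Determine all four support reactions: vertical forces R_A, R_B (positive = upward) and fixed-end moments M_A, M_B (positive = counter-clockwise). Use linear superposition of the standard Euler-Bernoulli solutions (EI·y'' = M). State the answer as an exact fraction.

Load 1 — uniform load w=5 kN/m over full span:
  R_A = wL/2 = 5·16/2 = 40 kN
  M_A = wL²/12 = 5·16²/12 = 320/3 kN·m
  R_B = wL/2 = 5·16/2 = 40 kN
  M_B = -wL²/12 = -5·16²/12 = -320/3 kN·m
Load 2 — applied couple M₀=5 kN·m at a=16/3 m (b=L-a=32/3):
  R_A = 6M₀ab/L³ = 6·5·(16/3)·(32/3)/16³ = 5/12 kN
  M_A = M₀b(2a-b)/L² = 5·(32/3)·(2·(16/3)-(32/3))/16² = 0 kN·m
  R_B = -6M₀ab/L³ = -6·5·(16/3)·(32/3)/16³ = -5/12 kN
  M_B = M₀a(2b-a)/L² = 5·(16/3)·(2·(32/3)-(16/3))/16² = 5/3 kN·m
Superposition: R_A = 485/12 kN, M_A = 320/3 kN·m, R_B = 475/12 kN, M_B = -105 kN·m

R_A = 485/12 kN, M_A = 320/3 kN·m, R_B = 475/12 kN, M_B = -105 kN·m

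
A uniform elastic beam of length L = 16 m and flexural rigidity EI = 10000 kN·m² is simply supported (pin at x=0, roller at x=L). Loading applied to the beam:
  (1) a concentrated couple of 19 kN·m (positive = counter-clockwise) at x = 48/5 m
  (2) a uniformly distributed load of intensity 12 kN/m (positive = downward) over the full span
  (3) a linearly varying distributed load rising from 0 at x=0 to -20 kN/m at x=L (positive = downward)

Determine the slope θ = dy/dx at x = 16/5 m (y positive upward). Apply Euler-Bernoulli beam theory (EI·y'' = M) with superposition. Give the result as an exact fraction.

Load 1 — applied couple M₀=19 kN·m at a=48/5 m (b=L-a=32/5):
  θ_1 = (M₀x²/(2L)+C₁)/EI  [x≤a] with C₁=M₀(3b²-L²)/(6L)=-1976/75 = (19·(16/5)²/(2·16)+(-1976/75))/10000 = -19/9375 rad
Load 2 — uniform load w=12 kN/m over full span:
  θ_2 = -w(L³-6Lx²+4x³)/(24EI) = -12·(16³-6·16·(16/5)²+4·(16/5)³)/(24·10000) = -12672/78125 rad
Load 3 — triangular load w₀=-20 kN/m (0→w₀ over full span):
  θ_3 = -w₀(7L⁴-30L²x²+15x⁴)/(360LEI) = -(-20)·(7·16⁴-30·16²·(16/5)²+15·(16/5)⁴)/(360·16·10000) = 93184/703125 rad
Superposition: θ = Σ θ_i = -22289/703125 rad ≈ -0.031700 rad

θ(16/5) = -22289/703125 rad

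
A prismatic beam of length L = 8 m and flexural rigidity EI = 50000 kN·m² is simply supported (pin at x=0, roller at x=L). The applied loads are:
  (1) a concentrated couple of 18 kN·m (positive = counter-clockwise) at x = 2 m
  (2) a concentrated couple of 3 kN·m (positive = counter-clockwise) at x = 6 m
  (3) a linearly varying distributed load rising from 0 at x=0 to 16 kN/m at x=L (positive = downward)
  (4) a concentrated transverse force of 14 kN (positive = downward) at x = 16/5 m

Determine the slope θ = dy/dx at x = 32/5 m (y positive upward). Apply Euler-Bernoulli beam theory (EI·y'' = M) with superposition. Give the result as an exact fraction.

Load 1 — applied couple M₀=18 kN·m at a=2 m (b=L-a=6):
  θ_1 = (M₀x²/(2L)-M₀(x-a)+C₁)/EI  [x>a] with C₁=M₀(3b²-L²)/(6L)=33/2 = (18·(32/5)²/(2·8)-18·((32/5)-2)+(33/2))/50000 = -831/2500000 rad
Load 2 — applied couple M₀=3 kN·m at a=6 m (b=L-a=2):
  θ_2 = (M₀x²/(2L)-M₀(x-a)+C₁)/EI  [x>a] with C₁=M₀(3b²-L²)/(6L)=-13/4 = (3·(32/5)²/(2·8)-3·((32/5)-6)+(-13/4))/50000 = 323/5000000 rad
Load 3 — triangular load w₀=16 kN/m (0→w₀ over full span):
  θ_3 = -w₀(7L⁴-30L²x²+15x⁴)/(360LEI) = -16·(7·8⁴-30·8²·(32/5)²+15·(32/5)⁴)/(360·8·50000) = 48448/17578125 rad
Load 4 — point force P=14 kN at a=16/5 m (b=L-a=24/5):
  θ_4 = -Pa(2L²-6Lx+3x²+a²)/(6LEI)  [x>a] = -14·(16/5)·(2·8²-6·8·(32/5)+3·(32/5)²+(16/5)²)/(6·8·50000) = 336/390625 rad
Superposition: θ = Σ θ_i = 3767077/1125000000 rad ≈ 0.003349 rad

θ(32/5) = 3767077/1125000000 rad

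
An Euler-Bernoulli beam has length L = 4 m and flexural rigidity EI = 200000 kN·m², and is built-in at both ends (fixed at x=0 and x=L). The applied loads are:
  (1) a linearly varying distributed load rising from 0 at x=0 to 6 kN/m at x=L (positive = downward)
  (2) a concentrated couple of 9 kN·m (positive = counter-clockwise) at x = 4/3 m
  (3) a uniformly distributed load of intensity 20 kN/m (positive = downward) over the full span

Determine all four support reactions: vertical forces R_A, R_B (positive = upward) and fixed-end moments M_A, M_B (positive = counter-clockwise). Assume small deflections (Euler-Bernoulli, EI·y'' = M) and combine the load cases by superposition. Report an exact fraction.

R_A = 233/5 kN, M_A = 448/15 kN·m, R_B = 227/5 kN, M_B = -427/15 kN·m

Load 1 — triangular load w₀=6 kN/m (0→w₀ over full span):
  R_A = 3w₀L/20 = 3·6·4/20 = 18/5 kN
  M_A = w₀L²/30 = 6·4²/30 = 16/5 kN·m
  R_B = 7w₀L/20 = 7·6·4/20 = 42/5 kN
  M_B = -w₀L²/20 = -6·4²/20 = -24/5 kN·m
Load 2 — applied couple M₀=9 kN·m at a=4/3 m (b=L-a=8/3):
  R_A = 6M₀ab/L³ = 6·9·(4/3)·(8/3)/4³ = 3 kN
  M_A = M₀b(2a-b)/L² = 9·(8/3)·(2·(4/3)-(8/3))/4² = 0 kN·m
  R_B = -6M₀ab/L³ = -6·9·(4/3)·(8/3)/4³ = -3 kN
  M_B = M₀a(2b-a)/L² = 9·(4/3)·(2·(8/3)-(4/3))/4² = 3 kN·m
Load 3 — uniform load w=20 kN/m over full span:
  R_A = wL/2 = 20·4/2 = 40 kN
  M_A = wL²/12 = 20·4²/12 = 80/3 kN·m
  R_B = wL/2 = 20·4/2 = 40 kN
  M_B = -wL²/12 = -20·4²/12 = -80/3 kN·m
Superposition: R_A = 233/5 kN, M_A = 448/15 kN·m, R_B = 227/5 kN, M_B = -427/15 kN·m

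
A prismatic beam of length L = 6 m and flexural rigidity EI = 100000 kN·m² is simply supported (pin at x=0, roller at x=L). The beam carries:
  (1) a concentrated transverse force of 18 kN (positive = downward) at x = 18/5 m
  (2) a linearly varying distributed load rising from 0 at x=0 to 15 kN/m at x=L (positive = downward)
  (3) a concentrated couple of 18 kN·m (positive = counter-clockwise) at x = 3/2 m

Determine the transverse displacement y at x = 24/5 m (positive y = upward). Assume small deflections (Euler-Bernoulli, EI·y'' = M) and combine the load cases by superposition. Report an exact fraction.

Load 1 — point force P=18 kN at a=18/5 m (b=L-a=12/5):
  y_1 = -Pa(L-x)(2Lx-a²-x²)/(6LEI)  [x>a] = -18·(18/5)·(6-(24/5))·(2·6·(24/5)-(18/5)²-(24/5)²)/(6·6·100000) = -729/1562500 m
Load 2 — triangular load w₀=15 kN/m (0→w₀ over full span):
  y_2 = -w₀x(7L⁴-10L²x²+3x⁴)/(360LEI) = -15·(24/5)·(7·6⁴-10·6²·(24/5)²+3·(24/5)⁴)/(360·6·100000) = -30861/39062500 m
Load 3 — applied couple M₀=18 kN·m at a=3/2 m (b=L-a=9/2):
  y_3 = (M₀x³/(6L)-M₀(x-a)²/2+C₁x)/EI  [x>a] with C₁=M₀(3b²-L²)/(6L)=99/8 = (18·(24/5)³/(6·6)-18·((24/5)-(3/2))²/2+(99/8)·(24/5))/100000 = 8343/50000000 m
Superposition: y = Σ y_i = -1362177/1250000000 m ≈ -0.001090 m

y(24/5) = -1362177/1250000000 m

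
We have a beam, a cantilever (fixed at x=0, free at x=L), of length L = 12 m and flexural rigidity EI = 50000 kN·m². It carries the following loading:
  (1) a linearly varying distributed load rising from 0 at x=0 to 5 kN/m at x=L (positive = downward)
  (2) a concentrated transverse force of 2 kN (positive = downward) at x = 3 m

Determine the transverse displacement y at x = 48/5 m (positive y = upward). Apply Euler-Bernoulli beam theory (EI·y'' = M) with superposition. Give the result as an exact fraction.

y(48/5) = -21862611/156250000 m

Load 1 — triangular load w₀=5 kN/m (0→w₀ over full span):
  y_1 = (w₀Lx³/12-w₀L²x²/6-w₀x⁵/(120L))/EI = (5·12·(48/5)³/12-5·12²·(48/5)²/6-5·(48/5)⁵/(120·12))/50000 = -1351296/9765625 m
Load 2 — point force P=2 kN at a=3 m (b=L-a=9):
  y_2 = -Pa²(3x-a)/(6EI)  [x>a] = -2·3²·(3·(48/5)-3)/(6·50000) = -387/250000 m
Superposition: y = Σ y_i = -21862611/156250000 m ≈ -0.139921 m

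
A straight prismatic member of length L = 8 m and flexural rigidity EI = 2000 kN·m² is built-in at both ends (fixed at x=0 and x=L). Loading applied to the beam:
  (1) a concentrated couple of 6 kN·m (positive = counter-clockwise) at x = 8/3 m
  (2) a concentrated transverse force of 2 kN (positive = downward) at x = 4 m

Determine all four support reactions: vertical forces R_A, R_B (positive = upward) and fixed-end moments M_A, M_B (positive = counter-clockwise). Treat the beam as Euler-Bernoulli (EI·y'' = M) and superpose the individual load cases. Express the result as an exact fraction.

R_A = 2 kN, M_A = 2 kN·m, R_B = 0 kN, M_B = 0 kN·m

Load 1 — applied couple M₀=6 kN·m at a=8/3 m (b=L-a=16/3):
  R_A = 6M₀ab/L³ = 6·6·(8/3)·(16/3)/8³ = 1 kN
  M_A = M₀b(2a-b)/L² = 6·(16/3)·(2·(8/3)-(16/3))/8² = 0 kN·m
  R_B = -6M₀ab/L³ = -6·6·(8/3)·(16/3)/8³ = -1 kN
  M_B = M₀a(2b-a)/L² = 6·(8/3)·(2·(16/3)-(8/3))/8² = 2 kN·m
Load 2 — point force P=2 kN at a=4 m (b=L-a=4):
  R_A = Pb²(3a+b)/L³ = 2·4²·(3·4+4)/8³ = 1 kN
  M_A = Pab²/L² = 2·4·4²/8² = 2 kN·m
  R_B = Pa²(a+3b)/L³ = 2·4²·(4+3·4)/8³ = 1 kN
  M_B = -Pa²b/L² = -2·4²·4/8² = -2 kN·m
Superposition: R_A = 2 kN, M_A = 2 kN·m, R_B = 0 kN, M_B = 0 kN·m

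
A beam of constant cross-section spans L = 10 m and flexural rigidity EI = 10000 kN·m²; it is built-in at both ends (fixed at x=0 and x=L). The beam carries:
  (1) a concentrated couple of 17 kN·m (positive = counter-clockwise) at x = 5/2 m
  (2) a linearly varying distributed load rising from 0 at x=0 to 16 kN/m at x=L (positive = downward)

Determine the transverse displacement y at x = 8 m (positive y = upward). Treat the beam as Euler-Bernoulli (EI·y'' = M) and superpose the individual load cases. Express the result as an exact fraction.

y(8) = -52499/6000000 m

Load 1 — applied couple M₀=17 kN·m at a=5/2 m (b=L-a=15/2):
  y_1 = (R_Ax³/6 - M_Ax²/2 - M₀(x-a)²/2)/EI  [x>a] with R_A=153/80, M_A=-51/16 = ((153/80)·8³/6 - (-51/16)·8²/2 - 17·(8-(5/2))²/2)/10000 = 323/400000 m
Load 2 — triangular load w₀=16 kN/m (0→w₀ over full span):
  y_2 = -w₀x²(L-x)²(x+2L)/(120LEI) = -16·8²·(10-8)²·(8+2·10)/(120·10·10000) = -448/46875 m
Superposition: y = Σ y_i = -52499/6000000 m ≈ -0.008750 m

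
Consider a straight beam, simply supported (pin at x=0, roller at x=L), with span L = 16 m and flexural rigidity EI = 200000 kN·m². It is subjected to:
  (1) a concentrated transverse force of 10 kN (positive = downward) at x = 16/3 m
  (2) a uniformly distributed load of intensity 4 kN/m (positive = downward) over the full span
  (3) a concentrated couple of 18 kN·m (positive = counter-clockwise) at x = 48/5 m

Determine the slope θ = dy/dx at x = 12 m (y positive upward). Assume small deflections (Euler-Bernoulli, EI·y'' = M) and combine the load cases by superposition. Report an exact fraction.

θ(12) = 1178401/405000000 rad

Load 1 — point force P=10 kN at a=16/3 m (b=L-a=32/3):
  θ_1 = -Pa(2L²-6Lx+3x²+a²)/(6LEI)  [x>a] = -10·(16/3)·(2·16²-6·16·12+3·12²+(16/3)²)/(6·16·200000) = 101/202500 rad
Load 2 — uniform load w=4 kN/m over full span:
  θ_2 = -w(L³-6Lx²+4x³)/(24EI) = -4·(16³-6·16·12²+4·12³)/(24·200000) = 22/9375 rad
Load 3 — applied couple M₀=18 kN·m at a=48/5 m (b=L-a=32/5):
  θ_3 = (M₀x²/(2L)-M₀(x-a)+C₁)/EI  [x>a] with C₁=M₀(3b²-L²)/(6L)=-624/25 = (18·12²/(2·16)-18·(12-(48/5))+(-624/25))/200000 = 321/5000000 rad
Superposition: θ = Σ θ_i = 1178401/405000000 rad ≈ 0.002910 rad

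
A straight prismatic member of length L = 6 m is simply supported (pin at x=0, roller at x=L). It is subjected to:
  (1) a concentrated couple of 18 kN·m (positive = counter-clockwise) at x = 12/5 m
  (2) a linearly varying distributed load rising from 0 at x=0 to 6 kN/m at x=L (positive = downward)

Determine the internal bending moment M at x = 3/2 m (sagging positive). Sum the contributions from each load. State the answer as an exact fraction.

M(3/2) = 207/16 kN·m

Load 1 — applied couple M₀=18 kN·m at a=12/5 m (b=L-a=18/5):
  M_1 = M₀x/L  [x≤a] = 18·(3/2)/6 = 9/2 kN·m
Load 2 — triangular load w₀=6 kN/m (0→w₀ over full span):
  M_2 = w₀Lx/6 - w₀x³/(6L) = 6·6·(3/2)/6 - 6·(3/2)³/(6·6) = 135/16 kN·m
Superposition: M = Σ M_i = 207/16 kN·m ≈ 12.937500 kN·m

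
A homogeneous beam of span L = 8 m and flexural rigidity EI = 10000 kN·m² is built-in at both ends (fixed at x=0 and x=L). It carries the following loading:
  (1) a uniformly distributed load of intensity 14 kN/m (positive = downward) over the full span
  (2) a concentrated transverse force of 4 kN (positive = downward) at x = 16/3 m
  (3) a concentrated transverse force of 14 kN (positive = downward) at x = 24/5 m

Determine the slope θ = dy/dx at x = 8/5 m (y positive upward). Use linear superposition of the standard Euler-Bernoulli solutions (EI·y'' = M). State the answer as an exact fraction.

θ(8/5) = -372856/52734375 rad

Load 1 — uniform load w=14 kN/m over full span:
  θ_1 = -wx(L-x)(L-2x)/(12EI) = -14·(8/5)·(8-(8/5))·(8-2·(8/5))/(12·10000) = -448/78125 rad
Load 2 — point force P=4 kN at a=16/3 m (b=L-a=8/3):
  θ_2 = -Pb²x(2aL-(3a+b)x)/(2L³EI)  [x≤a] = -4·(8/3)²·(8/5)·(2·(16/3)·8-(3·(16/3)+(8/3))·(8/5))/(2·8³·10000) = -104/421875 rad
Load 3 — point force P=14 kN at a=24/5 m (b=L-a=16/5):
  θ_3 = -Pb²x(2aL-(3a+b)x)/(2L³EI)  [x≤a] = -14·(16/5)²·(8/5)·(2·(24/5)·8-(3·(24/5)+(16/5))·(8/5))/(2·8³·10000) = -2128/1953125 rad
Superposition: θ = Σ θ_i = -372856/52734375 rad ≈ -0.007070 rad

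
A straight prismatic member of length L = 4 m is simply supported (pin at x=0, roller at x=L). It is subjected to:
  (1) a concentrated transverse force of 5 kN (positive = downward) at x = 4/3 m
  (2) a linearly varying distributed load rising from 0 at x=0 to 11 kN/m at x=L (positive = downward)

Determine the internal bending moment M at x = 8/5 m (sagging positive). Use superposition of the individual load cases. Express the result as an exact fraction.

M(8/5) = 1732/125 kN·m

Load 1 — point force P=5 kN at a=4/3 m (b=L-a=8/3):
  M_1 = Pa(L-x)/L  [x>a] = 5·(4/3)·(4-(8/5))/4 = 4 kN·m
Load 2 — triangular load w₀=11 kN/m (0→w₀ over full span):
  M_2 = w₀Lx/6 - w₀x³/(6L) = 11·4·(8/5)/6 - 11·(8/5)³/(6·4) = 1232/125 kN·m
Superposition: M = Σ M_i = 1732/125 kN·m ≈ 13.856000 kN·m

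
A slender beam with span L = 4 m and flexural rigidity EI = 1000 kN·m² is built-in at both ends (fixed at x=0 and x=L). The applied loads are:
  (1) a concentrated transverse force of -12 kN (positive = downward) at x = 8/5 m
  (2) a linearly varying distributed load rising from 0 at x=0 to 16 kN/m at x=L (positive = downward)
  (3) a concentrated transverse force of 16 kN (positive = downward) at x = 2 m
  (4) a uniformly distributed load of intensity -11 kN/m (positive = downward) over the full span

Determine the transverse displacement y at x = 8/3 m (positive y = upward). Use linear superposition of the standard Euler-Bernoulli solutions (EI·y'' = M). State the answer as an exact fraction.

Load 1 — point force P=-12 kN at a=8/5 m (b=L-a=12/5):
  y_1 = -Pa²(L-x)²(3bL-(3b+a)(L-x))/(6L³EI)  [x>a] = -(-12)·(8/5)²·(4-(8/3))²·(3·(12/5)·4-(3·(12/5)+(8/5))·(4-(8/3)))/(6·4³·1000) = 1024/421875 m
Load 2 — triangular load w₀=16 kN/m (0→w₀ over full span):
  y_2 = -w₀x²(L-x)²(x+2L)/(120LEI) = -16·(8/3)²·(4-(8/3))²·((8/3)+2·4)/(120·4·1000) = -2048/455625 m
Load 3 — point force P=16 kN at a=2 m (b=L-a=2):
  y_3 = -Pa²(L-x)²(3bL-(3b+a)(L-x))/(6L³EI)  [x>a] = -16·2²·(4-(8/3))²·(3·2·4-(3·2+2)·(4-(8/3)))/(6·4³·1000) = -8/2025 m
Load 4 — uniform load w=-11 kN/m over full span:
  y_4 = -wx²(L-x)²/(24EI) = -(-11)·(8/3)²·(4-(8/3))²/(24·1000) = 176/30375 m
Superposition: y = Σ y_i = -2552/11390625 m ≈ -0.000224 m

y(8/3) = -2552/11390625 m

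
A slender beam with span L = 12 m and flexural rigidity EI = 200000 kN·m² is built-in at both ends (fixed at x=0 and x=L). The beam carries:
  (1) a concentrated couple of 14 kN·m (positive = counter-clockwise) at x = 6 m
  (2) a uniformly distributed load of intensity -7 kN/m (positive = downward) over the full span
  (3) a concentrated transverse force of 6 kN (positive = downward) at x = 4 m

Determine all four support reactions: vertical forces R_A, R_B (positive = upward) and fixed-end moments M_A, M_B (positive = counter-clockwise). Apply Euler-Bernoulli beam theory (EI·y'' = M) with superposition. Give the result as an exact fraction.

Load 1 — applied couple M₀=14 kN·m at a=6 m (b=L-a=6):
  R_A = 6M₀ab/L³ = 6·14·6·6/12³ = 7/4 kN
  M_A = M₀b(2a-b)/L² = 14·6·(2·6-6)/12² = 7/2 kN·m
  R_B = -6M₀ab/L³ = -6·14·6·6/12³ = -7/4 kN
  M_B = M₀a(2b-a)/L² = 14·6·(2·6-6)/12² = 7/2 kN·m
Load 2 — uniform load w=-7 kN/m over full span:
  R_A = wL/2 = (-7)·12/2 = -42 kN
  M_A = wL²/12 = (-7)·12²/12 = -84 kN·m
  R_B = wL/2 = (-7)·12/2 = -42 kN
  M_B = -wL²/12 = -(-7)·12²/12 = 84 kN·m
Load 3 — point force P=6 kN at a=4 m (b=L-a=8):
  R_A = Pb²(3a+b)/L³ = 6·8²·(3·4+8)/12³ = 40/9 kN
  M_A = Pab²/L² = 6·4·8²/12² = 32/3 kN·m
  R_B = Pa²(a+3b)/L³ = 6·4²·(4+3·8)/12³ = 14/9 kN
  M_B = -Pa²b/L² = -6·4²·8/12² = -16/3 kN·m
Superposition: R_A = -1289/36 kN, M_A = -419/6 kN·m, R_B = -1519/36 kN, M_B = 493/6 kN·m

R_A = -1289/36 kN, M_A = -419/6 kN·m, R_B = -1519/36 kN, M_B = 493/6 kN·m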